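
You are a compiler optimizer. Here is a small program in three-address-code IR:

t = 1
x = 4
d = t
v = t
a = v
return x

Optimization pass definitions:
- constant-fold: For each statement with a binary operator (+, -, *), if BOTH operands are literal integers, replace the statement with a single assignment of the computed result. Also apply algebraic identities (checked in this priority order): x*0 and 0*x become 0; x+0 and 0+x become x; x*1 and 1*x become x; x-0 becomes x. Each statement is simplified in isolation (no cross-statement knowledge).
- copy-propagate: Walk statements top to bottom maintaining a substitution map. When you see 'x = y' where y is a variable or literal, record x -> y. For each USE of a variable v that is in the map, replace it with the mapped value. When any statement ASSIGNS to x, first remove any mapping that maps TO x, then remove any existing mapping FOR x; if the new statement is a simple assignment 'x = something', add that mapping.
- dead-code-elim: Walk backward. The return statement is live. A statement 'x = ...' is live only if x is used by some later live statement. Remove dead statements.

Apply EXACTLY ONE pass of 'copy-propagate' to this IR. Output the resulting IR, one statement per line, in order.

Applying copy-propagate statement-by-statement:
  [1] t = 1  (unchanged)
  [2] x = 4  (unchanged)
  [3] d = t  -> d = 1
  [4] v = t  -> v = 1
  [5] a = v  -> a = 1
  [6] return x  -> return 4
Result (6 stmts):
  t = 1
  x = 4
  d = 1
  v = 1
  a = 1
  return 4

Answer: t = 1
x = 4
d = 1
v = 1
a = 1
return 4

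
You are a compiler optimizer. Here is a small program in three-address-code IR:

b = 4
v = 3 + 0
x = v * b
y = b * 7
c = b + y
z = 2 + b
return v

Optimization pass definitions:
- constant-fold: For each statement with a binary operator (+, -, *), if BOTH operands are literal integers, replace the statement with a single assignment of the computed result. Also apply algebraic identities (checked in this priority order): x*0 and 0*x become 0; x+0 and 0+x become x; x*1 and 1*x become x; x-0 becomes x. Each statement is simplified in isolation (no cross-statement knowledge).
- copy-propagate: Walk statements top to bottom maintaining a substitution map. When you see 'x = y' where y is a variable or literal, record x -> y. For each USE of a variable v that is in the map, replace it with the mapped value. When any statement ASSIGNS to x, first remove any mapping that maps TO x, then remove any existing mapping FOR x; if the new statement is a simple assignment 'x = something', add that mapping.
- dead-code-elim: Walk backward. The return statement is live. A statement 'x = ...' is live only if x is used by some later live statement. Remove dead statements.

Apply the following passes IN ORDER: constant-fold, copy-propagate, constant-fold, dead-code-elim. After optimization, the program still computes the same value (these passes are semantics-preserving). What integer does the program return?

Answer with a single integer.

Answer: 3

Derivation:
Initial IR:
  b = 4
  v = 3 + 0
  x = v * b
  y = b * 7
  c = b + y
  z = 2 + b
  return v
After constant-fold (7 stmts):
  b = 4
  v = 3
  x = v * b
  y = b * 7
  c = b + y
  z = 2 + b
  return v
After copy-propagate (7 stmts):
  b = 4
  v = 3
  x = 3 * 4
  y = 4 * 7
  c = 4 + y
  z = 2 + 4
  return 3
After constant-fold (7 stmts):
  b = 4
  v = 3
  x = 12
  y = 28
  c = 4 + y
  z = 6
  return 3
After dead-code-elim (1 stmts):
  return 3
Evaluate:
  b = 4  =>  b = 4
  v = 3 + 0  =>  v = 3
  x = v * b  =>  x = 12
  y = b * 7  =>  y = 28
  c = b + y  =>  c = 32
  z = 2 + b  =>  z = 6
  return v = 3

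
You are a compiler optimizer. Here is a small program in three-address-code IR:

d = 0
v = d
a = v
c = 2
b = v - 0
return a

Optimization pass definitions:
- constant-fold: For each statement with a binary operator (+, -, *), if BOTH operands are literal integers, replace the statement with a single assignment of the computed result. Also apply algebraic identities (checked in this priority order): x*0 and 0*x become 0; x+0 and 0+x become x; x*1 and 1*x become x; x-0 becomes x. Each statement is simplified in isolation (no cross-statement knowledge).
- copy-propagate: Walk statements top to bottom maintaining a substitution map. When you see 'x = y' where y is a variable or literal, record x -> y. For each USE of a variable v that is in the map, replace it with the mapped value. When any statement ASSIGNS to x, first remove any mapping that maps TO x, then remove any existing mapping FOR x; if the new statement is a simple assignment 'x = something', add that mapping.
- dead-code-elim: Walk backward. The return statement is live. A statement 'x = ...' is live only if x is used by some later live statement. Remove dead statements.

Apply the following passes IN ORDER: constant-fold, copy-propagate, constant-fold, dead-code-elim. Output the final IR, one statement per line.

Answer: return 0

Derivation:
Initial IR:
  d = 0
  v = d
  a = v
  c = 2
  b = v - 0
  return a
After constant-fold (6 stmts):
  d = 0
  v = d
  a = v
  c = 2
  b = v
  return a
After copy-propagate (6 stmts):
  d = 0
  v = 0
  a = 0
  c = 2
  b = 0
  return 0
After constant-fold (6 stmts):
  d = 0
  v = 0
  a = 0
  c = 2
  b = 0
  return 0
After dead-code-elim (1 stmts):
  return 0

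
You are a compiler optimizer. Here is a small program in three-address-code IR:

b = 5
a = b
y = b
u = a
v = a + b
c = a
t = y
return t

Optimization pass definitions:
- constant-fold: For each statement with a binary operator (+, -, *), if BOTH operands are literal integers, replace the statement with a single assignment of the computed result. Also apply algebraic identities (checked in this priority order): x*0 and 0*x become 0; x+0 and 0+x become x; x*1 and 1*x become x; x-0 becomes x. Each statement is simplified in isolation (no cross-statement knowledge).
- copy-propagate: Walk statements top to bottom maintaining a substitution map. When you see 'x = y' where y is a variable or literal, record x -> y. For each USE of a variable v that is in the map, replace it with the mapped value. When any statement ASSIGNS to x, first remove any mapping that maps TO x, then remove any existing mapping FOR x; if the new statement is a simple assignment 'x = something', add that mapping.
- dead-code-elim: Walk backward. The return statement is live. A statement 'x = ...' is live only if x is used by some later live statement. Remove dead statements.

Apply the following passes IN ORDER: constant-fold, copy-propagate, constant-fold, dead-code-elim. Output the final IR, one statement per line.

Initial IR:
  b = 5
  a = b
  y = b
  u = a
  v = a + b
  c = a
  t = y
  return t
After constant-fold (8 stmts):
  b = 5
  a = b
  y = b
  u = a
  v = a + b
  c = a
  t = y
  return t
After copy-propagate (8 stmts):
  b = 5
  a = 5
  y = 5
  u = 5
  v = 5 + 5
  c = 5
  t = 5
  return 5
After constant-fold (8 stmts):
  b = 5
  a = 5
  y = 5
  u = 5
  v = 10
  c = 5
  t = 5
  return 5
After dead-code-elim (1 stmts):
  return 5

Answer: return 5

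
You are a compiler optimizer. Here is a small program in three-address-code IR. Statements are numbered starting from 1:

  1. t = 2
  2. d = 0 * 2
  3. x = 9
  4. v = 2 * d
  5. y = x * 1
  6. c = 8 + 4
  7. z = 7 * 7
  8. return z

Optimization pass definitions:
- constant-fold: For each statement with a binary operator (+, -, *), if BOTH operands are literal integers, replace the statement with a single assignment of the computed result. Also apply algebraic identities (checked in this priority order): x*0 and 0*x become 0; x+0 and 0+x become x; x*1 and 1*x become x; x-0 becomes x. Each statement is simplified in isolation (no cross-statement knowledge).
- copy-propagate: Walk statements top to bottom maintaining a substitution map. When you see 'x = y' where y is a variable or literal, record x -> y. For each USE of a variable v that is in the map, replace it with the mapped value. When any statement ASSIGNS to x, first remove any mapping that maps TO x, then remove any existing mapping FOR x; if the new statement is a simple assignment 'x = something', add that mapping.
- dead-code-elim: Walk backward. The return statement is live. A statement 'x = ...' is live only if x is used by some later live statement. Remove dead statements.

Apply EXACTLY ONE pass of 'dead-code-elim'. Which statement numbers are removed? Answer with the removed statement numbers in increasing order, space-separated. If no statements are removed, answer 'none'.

Answer: 1 2 3 4 5 6

Derivation:
Backward liveness scan:
Stmt 1 't = 2': DEAD (t not in live set [])
Stmt 2 'd = 0 * 2': DEAD (d not in live set [])
Stmt 3 'x = 9': DEAD (x not in live set [])
Stmt 4 'v = 2 * d': DEAD (v not in live set [])
Stmt 5 'y = x * 1': DEAD (y not in live set [])
Stmt 6 'c = 8 + 4': DEAD (c not in live set [])
Stmt 7 'z = 7 * 7': KEEP (z is live); live-in = []
Stmt 8 'return z': KEEP (return); live-in = ['z']
Removed statement numbers: [1, 2, 3, 4, 5, 6]
Surviving IR:
  z = 7 * 7
  return z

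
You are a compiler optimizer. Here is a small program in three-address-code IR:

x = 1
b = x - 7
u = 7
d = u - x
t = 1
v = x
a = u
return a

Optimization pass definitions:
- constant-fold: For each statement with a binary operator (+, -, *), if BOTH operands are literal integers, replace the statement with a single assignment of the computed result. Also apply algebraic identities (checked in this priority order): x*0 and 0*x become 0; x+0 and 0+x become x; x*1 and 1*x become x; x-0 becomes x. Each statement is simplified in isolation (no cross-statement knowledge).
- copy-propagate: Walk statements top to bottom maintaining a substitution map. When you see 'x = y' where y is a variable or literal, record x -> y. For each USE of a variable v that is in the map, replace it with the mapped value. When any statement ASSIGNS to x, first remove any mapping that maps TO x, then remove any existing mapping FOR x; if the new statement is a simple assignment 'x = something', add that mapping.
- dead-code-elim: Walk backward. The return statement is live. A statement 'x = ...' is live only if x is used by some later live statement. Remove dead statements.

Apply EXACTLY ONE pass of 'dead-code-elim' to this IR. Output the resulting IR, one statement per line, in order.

Applying dead-code-elim statement-by-statement:
  [8] return a  -> KEEP (return); live=['a']
  [7] a = u  -> KEEP; live=['u']
  [6] v = x  -> DEAD (v not live)
  [5] t = 1  -> DEAD (t not live)
  [4] d = u - x  -> DEAD (d not live)
  [3] u = 7  -> KEEP; live=[]
  [2] b = x - 7  -> DEAD (b not live)
  [1] x = 1  -> DEAD (x not live)
Result (3 stmts):
  u = 7
  a = u
  return a

Answer: u = 7
a = u
return a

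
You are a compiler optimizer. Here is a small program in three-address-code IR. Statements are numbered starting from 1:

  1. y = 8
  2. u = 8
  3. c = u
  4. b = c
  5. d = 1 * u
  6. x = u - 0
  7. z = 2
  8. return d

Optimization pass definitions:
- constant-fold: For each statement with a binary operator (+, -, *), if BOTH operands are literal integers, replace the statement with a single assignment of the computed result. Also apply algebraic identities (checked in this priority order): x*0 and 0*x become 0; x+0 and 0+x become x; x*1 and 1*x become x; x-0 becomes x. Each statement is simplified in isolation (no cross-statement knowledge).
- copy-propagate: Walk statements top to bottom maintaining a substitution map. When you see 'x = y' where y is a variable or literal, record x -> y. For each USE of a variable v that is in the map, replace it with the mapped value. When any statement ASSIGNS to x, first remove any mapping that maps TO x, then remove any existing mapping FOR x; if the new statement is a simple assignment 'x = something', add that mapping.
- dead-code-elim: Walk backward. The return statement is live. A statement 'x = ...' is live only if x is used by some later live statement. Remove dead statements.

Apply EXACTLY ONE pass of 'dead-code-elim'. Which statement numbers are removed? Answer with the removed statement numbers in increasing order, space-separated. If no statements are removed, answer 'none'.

Backward liveness scan:
Stmt 1 'y = 8': DEAD (y not in live set [])
Stmt 2 'u = 8': KEEP (u is live); live-in = []
Stmt 3 'c = u': DEAD (c not in live set ['u'])
Stmt 4 'b = c': DEAD (b not in live set ['u'])
Stmt 5 'd = 1 * u': KEEP (d is live); live-in = ['u']
Stmt 6 'x = u - 0': DEAD (x not in live set ['d'])
Stmt 7 'z = 2': DEAD (z not in live set ['d'])
Stmt 8 'return d': KEEP (return); live-in = ['d']
Removed statement numbers: [1, 3, 4, 6, 7]
Surviving IR:
  u = 8
  d = 1 * u
  return d

Answer: 1 3 4 6 7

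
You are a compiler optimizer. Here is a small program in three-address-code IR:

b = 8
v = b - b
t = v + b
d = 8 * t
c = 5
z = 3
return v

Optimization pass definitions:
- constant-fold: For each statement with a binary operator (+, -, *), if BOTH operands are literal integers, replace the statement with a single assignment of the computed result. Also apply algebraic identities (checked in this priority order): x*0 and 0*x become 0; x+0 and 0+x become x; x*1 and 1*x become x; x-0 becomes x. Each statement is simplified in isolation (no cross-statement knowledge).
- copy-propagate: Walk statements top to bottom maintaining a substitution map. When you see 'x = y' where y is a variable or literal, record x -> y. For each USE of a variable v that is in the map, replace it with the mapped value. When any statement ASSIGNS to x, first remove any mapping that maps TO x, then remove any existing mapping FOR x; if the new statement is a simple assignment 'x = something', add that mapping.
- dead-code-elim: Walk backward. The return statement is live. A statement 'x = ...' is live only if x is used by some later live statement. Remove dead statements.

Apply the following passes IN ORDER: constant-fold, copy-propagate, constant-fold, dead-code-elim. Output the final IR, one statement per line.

Answer: v = 0
return v

Derivation:
Initial IR:
  b = 8
  v = b - b
  t = v + b
  d = 8 * t
  c = 5
  z = 3
  return v
After constant-fold (7 stmts):
  b = 8
  v = b - b
  t = v + b
  d = 8 * t
  c = 5
  z = 3
  return v
After copy-propagate (7 stmts):
  b = 8
  v = 8 - 8
  t = v + 8
  d = 8 * t
  c = 5
  z = 3
  return v
After constant-fold (7 stmts):
  b = 8
  v = 0
  t = v + 8
  d = 8 * t
  c = 5
  z = 3
  return v
After dead-code-elim (2 stmts):
  v = 0
  return v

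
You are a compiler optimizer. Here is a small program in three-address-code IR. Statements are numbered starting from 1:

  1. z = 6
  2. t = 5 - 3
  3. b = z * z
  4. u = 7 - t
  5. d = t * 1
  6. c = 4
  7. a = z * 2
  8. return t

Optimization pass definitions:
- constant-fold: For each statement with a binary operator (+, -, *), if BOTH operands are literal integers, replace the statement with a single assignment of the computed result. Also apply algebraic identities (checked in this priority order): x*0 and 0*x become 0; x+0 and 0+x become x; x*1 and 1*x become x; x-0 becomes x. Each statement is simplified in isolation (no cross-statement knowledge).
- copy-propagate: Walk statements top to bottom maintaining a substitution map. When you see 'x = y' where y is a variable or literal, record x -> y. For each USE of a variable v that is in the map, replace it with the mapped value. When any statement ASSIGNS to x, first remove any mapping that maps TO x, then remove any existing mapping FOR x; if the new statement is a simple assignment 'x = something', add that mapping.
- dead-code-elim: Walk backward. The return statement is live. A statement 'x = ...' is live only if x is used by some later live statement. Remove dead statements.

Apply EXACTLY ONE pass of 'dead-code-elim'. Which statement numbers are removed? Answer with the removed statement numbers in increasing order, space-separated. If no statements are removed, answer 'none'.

Answer: 1 3 4 5 6 7

Derivation:
Backward liveness scan:
Stmt 1 'z = 6': DEAD (z not in live set [])
Stmt 2 't = 5 - 3': KEEP (t is live); live-in = []
Stmt 3 'b = z * z': DEAD (b not in live set ['t'])
Stmt 4 'u = 7 - t': DEAD (u not in live set ['t'])
Stmt 5 'd = t * 1': DEAD (d not in live set ['t'])
Stmt 6 'c = 4': DEAD (c not in live set ['t'])
Stmt 7 'a = z * 2': DEAD (a not in live set ['t'])
Stmt 8 'return t': KEEP (return); live-in = ['t']
Removed statement numbers: [1, 3, 4, 5, 6, 7]
Surviving IR:
  t = 5 - 3
  return t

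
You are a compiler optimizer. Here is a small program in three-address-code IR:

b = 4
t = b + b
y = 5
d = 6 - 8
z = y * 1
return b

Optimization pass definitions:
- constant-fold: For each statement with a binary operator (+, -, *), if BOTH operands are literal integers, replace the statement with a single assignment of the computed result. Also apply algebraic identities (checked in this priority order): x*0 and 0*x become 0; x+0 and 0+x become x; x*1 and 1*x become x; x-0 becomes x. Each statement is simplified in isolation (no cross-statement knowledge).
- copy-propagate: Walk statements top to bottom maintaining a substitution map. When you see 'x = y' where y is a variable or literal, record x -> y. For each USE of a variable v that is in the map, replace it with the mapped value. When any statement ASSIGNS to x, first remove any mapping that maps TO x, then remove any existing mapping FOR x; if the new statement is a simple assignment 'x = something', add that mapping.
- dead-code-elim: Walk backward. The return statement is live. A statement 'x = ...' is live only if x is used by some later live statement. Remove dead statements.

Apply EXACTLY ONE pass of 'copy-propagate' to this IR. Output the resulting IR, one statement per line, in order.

Applying copy-propagate statement-by-statement:
  [1] b = 4  (unchanged)
  [2] t = b + b  -> t = 4 + 4
  [3] y = 5  (unchanged)
  [4] d = 6 - 8  (unchanged)
  [5] z = y * 1  -> z = 5 * 1
  [6] return b  -> return 4
Result (6 stmts):
  b = 4
  t = 4 + 4
  y = 5
  d = 6 - 8
  z = 5 * 1
  return 4

Answer: b = 4
t = 4 + 4
y = 5
d = 6 - 8
z = 5 * 1
return 4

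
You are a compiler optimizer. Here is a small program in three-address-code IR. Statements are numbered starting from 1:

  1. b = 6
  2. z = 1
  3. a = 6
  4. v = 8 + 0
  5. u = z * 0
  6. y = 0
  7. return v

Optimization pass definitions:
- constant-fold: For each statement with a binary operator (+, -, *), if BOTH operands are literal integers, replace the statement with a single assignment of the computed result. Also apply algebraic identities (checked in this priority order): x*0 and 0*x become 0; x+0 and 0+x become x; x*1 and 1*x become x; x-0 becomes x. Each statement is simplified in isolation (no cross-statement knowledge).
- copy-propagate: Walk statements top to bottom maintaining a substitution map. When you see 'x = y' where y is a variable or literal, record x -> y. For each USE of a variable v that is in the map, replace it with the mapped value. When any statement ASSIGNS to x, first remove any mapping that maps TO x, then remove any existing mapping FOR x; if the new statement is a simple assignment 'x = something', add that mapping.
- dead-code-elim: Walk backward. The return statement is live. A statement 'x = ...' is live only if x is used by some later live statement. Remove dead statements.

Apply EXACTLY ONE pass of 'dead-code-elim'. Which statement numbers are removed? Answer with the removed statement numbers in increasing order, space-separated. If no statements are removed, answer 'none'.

Backward liveness scan:
Stmt 1 'b = 6': DEAD (b not in live set [])
Stmt 2 'z = 1': DEAD (z not in live set [])
Stmt 3 'a = 6': DEAD (a not in live set [])
Stmt 4 'v = 8 + 0': KEEP (v is live); live-in = []
Stmt 5 'u = z * 0': DEAD (u not in live set ['v'])
Stmt 6 'y = 0': DEAD (y not in live set ['v'])
Stmt 7 'return v': KEEP (return); live-in = ['v']
Removed statement numbers: [1, 2, 3, 5, 6]
Surviving IR:
  v = 8 + 0
  return v

Answer: 1 2 3 5 6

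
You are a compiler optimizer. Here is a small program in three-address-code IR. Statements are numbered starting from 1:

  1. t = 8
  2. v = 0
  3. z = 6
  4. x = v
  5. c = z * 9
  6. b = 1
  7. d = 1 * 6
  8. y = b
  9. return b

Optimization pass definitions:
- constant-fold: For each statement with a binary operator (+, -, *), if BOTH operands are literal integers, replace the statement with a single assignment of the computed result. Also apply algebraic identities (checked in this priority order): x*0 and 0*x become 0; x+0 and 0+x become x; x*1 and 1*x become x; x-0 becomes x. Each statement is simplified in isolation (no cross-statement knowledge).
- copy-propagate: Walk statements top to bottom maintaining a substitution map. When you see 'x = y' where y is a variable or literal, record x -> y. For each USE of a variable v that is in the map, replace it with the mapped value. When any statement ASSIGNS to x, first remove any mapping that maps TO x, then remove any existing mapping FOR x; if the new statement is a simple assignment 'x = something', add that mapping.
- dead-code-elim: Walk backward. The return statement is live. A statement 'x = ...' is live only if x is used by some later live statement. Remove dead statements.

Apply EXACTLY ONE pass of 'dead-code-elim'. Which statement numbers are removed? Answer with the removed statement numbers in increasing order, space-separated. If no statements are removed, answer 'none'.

Answer: 1 2 3 4 5 7 8

Derivation:
Backward liveness scan:
Stmt 1 't = 8': DEAD (t not in live set [])
Stmt 2 'v = 0': DEAD (v not in live set [])
Stmt 3 'z = 6': DEAD (z not in live set [])
Stmt 4 'x = v': DEAD (x not in live set [])
Stmt 5 'c = z * 9': DEAD (c not in live set [])
Stmt 6 'b = 1': KEEP (b is live); live-in = []
Stmt 7 'd = 1 * 6': DEAD (d not in live set ['b'])
Stmt 8 'y = b': DEAD (y not in live set ['b'])
Stmt 9 'return b': KEEP (return); live-in = ['b']
Removed statement numbers: [1, 2, 3, 4, 5, 7, 8]
Surviving IR:
  b = 1
  return b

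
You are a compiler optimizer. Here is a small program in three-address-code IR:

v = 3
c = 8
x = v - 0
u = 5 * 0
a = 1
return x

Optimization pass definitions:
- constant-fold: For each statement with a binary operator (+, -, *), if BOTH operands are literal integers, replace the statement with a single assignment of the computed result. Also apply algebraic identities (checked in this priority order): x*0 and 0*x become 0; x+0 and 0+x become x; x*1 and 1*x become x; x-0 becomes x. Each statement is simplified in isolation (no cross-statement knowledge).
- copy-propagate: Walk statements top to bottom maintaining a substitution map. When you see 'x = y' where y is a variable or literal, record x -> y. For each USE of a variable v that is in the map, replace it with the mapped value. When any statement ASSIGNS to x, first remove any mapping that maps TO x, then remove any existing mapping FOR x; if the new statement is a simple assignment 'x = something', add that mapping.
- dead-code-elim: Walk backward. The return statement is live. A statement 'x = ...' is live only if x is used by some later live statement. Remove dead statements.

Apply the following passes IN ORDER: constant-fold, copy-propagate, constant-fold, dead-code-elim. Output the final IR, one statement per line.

Answer: return 3

Derivation:
Initial IR:
  v = 3
  c = 8
  x = v - 0
  u = 5 * 0
  a = 1
  return x
After constant-fold (6 stmts):
  v = 3
  c = 8
  x = v
  u = 0
  a = 1
  return x
After copy-propagate (6 stmts):
  v = 3
  c = 8
  x = 3
  u = 0
  a = 1
  return 3
After constant-fold (6 stmts):
  v = 3
  c = 8
  x = 3
  u = 0
  a = 1
  return 3
After dead-code-elim (1 stmts):
  return 3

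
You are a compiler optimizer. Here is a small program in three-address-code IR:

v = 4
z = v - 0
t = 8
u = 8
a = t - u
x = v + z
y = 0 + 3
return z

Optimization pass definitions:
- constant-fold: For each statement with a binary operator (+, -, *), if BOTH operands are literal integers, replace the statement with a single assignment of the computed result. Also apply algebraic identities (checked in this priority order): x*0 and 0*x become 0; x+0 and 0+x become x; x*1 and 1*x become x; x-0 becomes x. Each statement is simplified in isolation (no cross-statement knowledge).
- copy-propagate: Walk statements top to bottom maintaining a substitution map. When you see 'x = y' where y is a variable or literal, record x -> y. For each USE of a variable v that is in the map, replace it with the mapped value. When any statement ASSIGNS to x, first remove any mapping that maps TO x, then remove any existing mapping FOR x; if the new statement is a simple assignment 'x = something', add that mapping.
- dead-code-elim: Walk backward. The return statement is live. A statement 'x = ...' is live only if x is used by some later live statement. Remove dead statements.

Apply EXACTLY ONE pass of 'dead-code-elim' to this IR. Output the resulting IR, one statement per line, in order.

Answer: v = 4
z = v - 0
return z

Derivation:
Applying dead-code-elim statement-by-statement:
  [8] return z  -> KEEP (return); live=['z']
  [7] y = 0 + 3  -> DEAD (y not live)
  [6] x = v + z  -> DEAD (x not live)
  [5] a = t - u  -> DEAD (a not live)
  [4] u = 8  -> DEAD (u not live)
  [3] t = 8  -> DEAD (t not live)
  [2] z = v - 0  -> KEEP; live=['v']
  [1] v = 4  -> KEEP; live=[]
Result (3 stmts):
  v = 4
  z = v - 0
  return z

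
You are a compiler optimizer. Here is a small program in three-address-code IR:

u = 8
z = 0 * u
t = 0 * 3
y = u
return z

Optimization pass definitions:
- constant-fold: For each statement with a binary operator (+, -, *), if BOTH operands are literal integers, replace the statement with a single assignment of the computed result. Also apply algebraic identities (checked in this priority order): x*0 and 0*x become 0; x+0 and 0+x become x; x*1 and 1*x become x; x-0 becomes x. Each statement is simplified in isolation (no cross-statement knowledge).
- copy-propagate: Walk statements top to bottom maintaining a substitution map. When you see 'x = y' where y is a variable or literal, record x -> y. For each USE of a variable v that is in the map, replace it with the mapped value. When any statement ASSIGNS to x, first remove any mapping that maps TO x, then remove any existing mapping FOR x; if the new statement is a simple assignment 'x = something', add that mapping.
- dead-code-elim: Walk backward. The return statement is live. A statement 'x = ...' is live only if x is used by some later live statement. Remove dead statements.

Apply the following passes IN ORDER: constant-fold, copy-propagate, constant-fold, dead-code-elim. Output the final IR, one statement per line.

Answer: return 0

Derivation:
Initial IR:
  u = 8
  z = 0 * u
  t = 0 * 3
  y = u
  return z
After constant-fold (5 stmts):
  u = 8
  z = 0
  t = 0
  y = u
  return z
After copy-propagate (5 stmts):
  u = 8
  z = 0
  t = 0
  y = 8
  return 0
After constant-fold (5 stmts):
  u = 8
  z = 0
  t = 0
  y = 8
  return 0
After dead-code-elim (1 stmts):
  return 0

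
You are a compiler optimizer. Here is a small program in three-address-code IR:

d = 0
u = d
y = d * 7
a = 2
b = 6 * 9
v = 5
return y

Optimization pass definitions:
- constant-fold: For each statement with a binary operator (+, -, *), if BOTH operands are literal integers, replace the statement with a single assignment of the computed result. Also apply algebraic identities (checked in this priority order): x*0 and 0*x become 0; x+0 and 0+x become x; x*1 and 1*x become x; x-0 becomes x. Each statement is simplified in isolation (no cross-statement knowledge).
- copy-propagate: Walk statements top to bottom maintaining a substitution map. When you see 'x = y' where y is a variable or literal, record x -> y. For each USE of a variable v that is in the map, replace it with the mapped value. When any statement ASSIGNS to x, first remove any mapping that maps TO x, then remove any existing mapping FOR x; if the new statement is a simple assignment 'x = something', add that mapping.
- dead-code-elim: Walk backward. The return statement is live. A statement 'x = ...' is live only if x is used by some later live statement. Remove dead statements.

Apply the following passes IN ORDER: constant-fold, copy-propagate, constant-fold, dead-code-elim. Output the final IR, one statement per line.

Initial IR:
  d = 0
  u = d
  y = d * 7
  a = 2
  b = 6 * 9
  v = 5
  return y
After constant-fold (7 stmts):
  d = 0
  u = d
  y = d * 7
  a = 2
  b = 54
  v = 5
  return y
After copy-propagate (7 stmts):
  d = 0
  u = 0
  y = 0 * 7
  a = 2
  b = 54
  v = 5
  return y
After constant-fold (7 stmts):
  d = 0
  u = 0
  y = 0
  a = 2
  b = 54
  v = 5
  return y
After dead-code-elim (2 stmts):
  y = 0
  return y

Answer: y = 0
return y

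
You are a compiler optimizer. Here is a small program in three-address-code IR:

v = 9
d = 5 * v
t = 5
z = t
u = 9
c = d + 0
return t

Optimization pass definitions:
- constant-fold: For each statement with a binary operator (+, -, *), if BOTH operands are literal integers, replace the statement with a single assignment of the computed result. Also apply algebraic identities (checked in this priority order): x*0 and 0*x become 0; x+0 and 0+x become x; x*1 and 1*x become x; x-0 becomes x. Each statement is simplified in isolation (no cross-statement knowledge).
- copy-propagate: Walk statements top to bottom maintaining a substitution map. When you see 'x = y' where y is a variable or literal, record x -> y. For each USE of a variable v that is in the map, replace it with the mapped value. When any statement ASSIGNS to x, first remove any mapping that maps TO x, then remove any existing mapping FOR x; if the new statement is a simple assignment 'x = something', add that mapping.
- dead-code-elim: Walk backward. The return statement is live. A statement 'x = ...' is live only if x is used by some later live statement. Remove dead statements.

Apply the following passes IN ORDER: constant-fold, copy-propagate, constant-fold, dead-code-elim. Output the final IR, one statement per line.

Answer: return 5

Derivation:
Initial IR:
  v = 9
  d = 5 * v
  t = 5
  z = t
  u = 9
  c = d + 0
  return t
After constant-fold (7 stmts):
  v = 9
  d = 5 * v
  t = 5
  z = t
  u = 9
  c = d
  return t
After copy-propagate (7 stmts):
  v = 9
  d = 5 * 9
  t = 5
  z = 5
  u = 9
  c = d
  return 5
After constant-fold (7 stmts):
  v = 9
  d = 45
  t = 5
  z = 5
  u = 9
  c = d
  return 5
After dead-code-elim (1 stmts):
  return 5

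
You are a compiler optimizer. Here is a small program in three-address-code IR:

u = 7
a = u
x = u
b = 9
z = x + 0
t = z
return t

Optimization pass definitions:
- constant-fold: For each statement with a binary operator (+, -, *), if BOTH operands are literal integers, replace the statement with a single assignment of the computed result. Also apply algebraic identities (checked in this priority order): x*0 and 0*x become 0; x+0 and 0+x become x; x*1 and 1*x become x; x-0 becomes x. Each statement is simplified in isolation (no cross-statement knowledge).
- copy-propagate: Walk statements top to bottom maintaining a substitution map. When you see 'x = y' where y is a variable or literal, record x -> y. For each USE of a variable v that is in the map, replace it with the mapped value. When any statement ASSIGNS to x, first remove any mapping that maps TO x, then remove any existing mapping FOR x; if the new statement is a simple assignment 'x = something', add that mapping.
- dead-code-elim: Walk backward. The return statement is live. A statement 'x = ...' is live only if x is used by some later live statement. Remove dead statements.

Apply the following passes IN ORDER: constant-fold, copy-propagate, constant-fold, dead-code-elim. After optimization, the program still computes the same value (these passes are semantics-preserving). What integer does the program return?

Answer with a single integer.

Answer: 7

Derivation:
Initial IR:
  u = 7
  a = u
  x = u
  b = 9
  z = x + 0
  t = z
  return t
After constant-fold (7 stmts):
  u = 7
  a = u
  x = u
  b = 9
  z = x
  t = z
  return t
After copy-propagate (7 stmts):
  u = 7
  a = 7
  x = 7
  b = 9
  z = 7
  t = 7
  return 7
After constant-fold (7 stmts):
  u = 7
  a = 7
  x = 7
  b = 9
  z = 7
  t = 7
  return 7
After dead-code-elim (1 stmts):
  return 7
Evaluate:
  u = 7  =>  u = 7
  a = u  =>  a = 7
  x = u  =>  x = 7
  b = 9  =>  b = 9
  z = x + 0  =>  z = 7
  t = z  =>  t = 7
  return t = 7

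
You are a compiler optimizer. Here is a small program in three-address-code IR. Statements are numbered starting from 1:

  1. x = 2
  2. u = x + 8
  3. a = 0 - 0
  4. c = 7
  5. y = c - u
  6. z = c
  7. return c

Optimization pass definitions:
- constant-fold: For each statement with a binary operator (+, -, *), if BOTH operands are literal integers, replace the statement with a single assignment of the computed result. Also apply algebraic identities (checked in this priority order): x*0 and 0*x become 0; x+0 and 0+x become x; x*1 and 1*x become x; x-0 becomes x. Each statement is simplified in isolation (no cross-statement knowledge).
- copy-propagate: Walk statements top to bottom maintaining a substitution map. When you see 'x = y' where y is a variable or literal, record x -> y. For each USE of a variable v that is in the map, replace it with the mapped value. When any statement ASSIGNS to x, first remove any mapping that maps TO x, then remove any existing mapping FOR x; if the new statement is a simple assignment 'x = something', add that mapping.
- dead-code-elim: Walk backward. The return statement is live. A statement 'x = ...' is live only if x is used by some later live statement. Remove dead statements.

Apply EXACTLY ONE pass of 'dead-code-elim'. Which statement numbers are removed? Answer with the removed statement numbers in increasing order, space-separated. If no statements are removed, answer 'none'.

Answer: 1 2 3 5 6

Derivation:
Backward liveness scan:
Stmt 1 'x = 2': DEAD (x not in live set [])
Stmt 2 'u = x + 8': DEAD (u not in live set [])
Stmt 3 'a = 0 - 0': DEAD (a not in live set [])
Stmt 4 'c = 7': KEEP (c is live); live-in = []
Stmt 5 'y = c - u': DEAD (y not in live set ['c'])
Stmt 6 'z = c': DEAD (z not in live set ['c'])
Stmt 7 'return c': KEEP (return); live-in = ['c']
Removed statement numbers: [1, 2, 3, 5, 6]
Surviving IR:
  c = 7
  return c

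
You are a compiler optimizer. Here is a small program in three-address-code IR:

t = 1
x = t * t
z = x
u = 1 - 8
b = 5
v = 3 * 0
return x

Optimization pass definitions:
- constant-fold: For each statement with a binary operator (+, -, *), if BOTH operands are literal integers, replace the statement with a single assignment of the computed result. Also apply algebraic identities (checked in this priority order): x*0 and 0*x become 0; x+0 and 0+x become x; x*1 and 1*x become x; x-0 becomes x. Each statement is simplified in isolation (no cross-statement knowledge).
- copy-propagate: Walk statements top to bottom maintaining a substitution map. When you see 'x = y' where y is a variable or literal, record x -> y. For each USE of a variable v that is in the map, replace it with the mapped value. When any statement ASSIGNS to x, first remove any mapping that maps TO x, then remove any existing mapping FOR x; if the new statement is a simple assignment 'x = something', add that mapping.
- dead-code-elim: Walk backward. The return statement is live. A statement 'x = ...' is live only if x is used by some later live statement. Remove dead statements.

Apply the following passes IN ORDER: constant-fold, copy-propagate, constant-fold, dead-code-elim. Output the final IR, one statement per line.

Initial IR:
  t = 1
  x = t * t
  z = x
  u = 1 - 8
  b = 5
  v = 3 * 0
  return x
After constant-fold (7 stmts):
  t = 1
  x = t * t
  z = x
  u = -7
  b = 5
  v = 0
  return x
After copy-propagate (7 stmts):
  t = 1
  x = 1 * 1
  z = x
  u = -7
  b = 5
  v = 0
  return x
After constant-fold (7 stmts):
  t = 1
  x = 1
  z = x
  u = -7
  b = 5
  v = 0
  return x
After dead-code-elim (2 stmts):
  x = 1
  return x

Answer: x = 1
return x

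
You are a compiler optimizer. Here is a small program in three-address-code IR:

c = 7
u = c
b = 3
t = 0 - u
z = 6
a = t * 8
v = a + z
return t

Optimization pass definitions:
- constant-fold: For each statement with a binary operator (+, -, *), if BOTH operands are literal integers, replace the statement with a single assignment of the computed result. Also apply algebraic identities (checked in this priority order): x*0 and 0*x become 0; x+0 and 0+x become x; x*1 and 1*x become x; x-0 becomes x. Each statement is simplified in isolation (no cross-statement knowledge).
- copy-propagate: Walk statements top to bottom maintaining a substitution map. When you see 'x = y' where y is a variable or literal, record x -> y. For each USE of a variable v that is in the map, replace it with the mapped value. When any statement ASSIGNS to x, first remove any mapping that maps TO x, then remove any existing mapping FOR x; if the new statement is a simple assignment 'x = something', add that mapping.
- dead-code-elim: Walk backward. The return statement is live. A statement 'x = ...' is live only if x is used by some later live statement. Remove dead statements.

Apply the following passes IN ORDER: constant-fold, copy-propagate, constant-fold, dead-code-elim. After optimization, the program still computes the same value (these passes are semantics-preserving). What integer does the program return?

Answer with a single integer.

Initial IR:
  c = 7
  u = c
  b = 3
  t = 0 - u
  z = 6
  a = t * 8
  v = a + z
  return t
After constant-fold (8 stmts):
  c = 7
  u = c
  b = 3
  t = 0 - u
  z = 6
  a = t * 8
  v = a + z
  return t
After copy-propagate (8 stmts):
  c = 7
  u = 7
  b = 3
  t = 0 - 7
  z = 6
  a = t * 8
  v = a + 6
  return t
After constant-fold (8 stmts):
  c = 7
  u = 7
  b = 3
  t = -7
  z = 6
  a = t * 8
  v = a + 6
  return t
After dead-code-elim (2 stmts):
  t = -7
  return t
Evaluate:
  c = 7  =>  c = 7
  u = c  =>  u = 7
  b = 3  =>  b = 3
  t = 0 - u  =>  t = -7
  z = 6  =>  z = 6
  a = t * 8  =>  a = -56
  v = a + z  =>  v = -50
  return t = -7

Answer: -7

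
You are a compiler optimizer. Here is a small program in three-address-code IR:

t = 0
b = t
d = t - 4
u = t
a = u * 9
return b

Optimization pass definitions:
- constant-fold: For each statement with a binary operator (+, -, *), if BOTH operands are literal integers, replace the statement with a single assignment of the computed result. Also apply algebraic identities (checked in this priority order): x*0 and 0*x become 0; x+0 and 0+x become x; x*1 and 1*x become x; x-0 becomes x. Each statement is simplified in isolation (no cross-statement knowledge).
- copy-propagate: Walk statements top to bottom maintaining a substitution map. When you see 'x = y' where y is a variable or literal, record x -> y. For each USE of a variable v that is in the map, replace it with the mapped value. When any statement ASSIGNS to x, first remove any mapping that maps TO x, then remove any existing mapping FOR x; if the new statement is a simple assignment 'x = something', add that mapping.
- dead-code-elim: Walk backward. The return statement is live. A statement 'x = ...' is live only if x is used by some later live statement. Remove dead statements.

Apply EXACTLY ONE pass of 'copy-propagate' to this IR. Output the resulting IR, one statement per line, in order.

Applying copy-propagate statement-by-statement:
  [1] t = 0  (unchanged)
  [2] b = t  -> b = 0
  [3] d = t - 4  -> d = 0 - 4
  [4] u = t  -> u = 0
  [5] a = u * 9  -> a = 0 * 9
  [6] return b  -> return 0
Result (6 stmts):
  t = 0
  b = 0
  d = 0 - 4
  u = 0
  a = 0 * 9
  return 0

Answer: t = 0
b = 0
d = 0 - 4
u = 0
a = 0 * 9
return 0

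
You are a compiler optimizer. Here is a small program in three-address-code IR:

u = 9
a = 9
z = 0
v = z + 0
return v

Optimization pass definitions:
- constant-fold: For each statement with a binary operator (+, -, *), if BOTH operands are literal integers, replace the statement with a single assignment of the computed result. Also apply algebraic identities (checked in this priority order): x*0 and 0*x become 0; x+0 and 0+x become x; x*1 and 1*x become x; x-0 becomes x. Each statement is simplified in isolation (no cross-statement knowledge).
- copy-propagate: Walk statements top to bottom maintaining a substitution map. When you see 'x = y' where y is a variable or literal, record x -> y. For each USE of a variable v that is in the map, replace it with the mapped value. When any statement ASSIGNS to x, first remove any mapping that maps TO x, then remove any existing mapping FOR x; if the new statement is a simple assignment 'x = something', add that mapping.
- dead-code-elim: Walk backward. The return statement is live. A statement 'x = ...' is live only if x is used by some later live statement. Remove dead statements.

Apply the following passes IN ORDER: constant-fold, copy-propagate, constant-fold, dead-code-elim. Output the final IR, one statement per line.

Answer: return 0

Derivation:
Initial IR:
  u = 9
  a = 9
  z = 0
  v = z + 0
  return v
After constant-fold (5 stmts):
  u = 9
  a = 9
  z = 0
  v = z
  return v
After copy-propagate (5 stmts):
  u = 9
  a = 9
  z = 0
  v = 0
  return 0
After constant-fold (5 stmts):
  u = 9
  a = 9
  z = 0
  v = 0
  return 0
After dead-code-elim (1 stmts):
  return 0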